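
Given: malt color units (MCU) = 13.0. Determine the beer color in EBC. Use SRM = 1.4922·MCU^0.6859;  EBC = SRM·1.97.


SRM = 1.4922·13.0^0.6859 = 8.6672
EBC = 8.6672·1.97

17.0745 EBC


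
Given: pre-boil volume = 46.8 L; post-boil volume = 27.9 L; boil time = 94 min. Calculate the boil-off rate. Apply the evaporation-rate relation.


rate = (V_pre − V_post) / (t_min/60)
rate = (46.8 − 27.9) / (94/60)

12.0638 L/hr


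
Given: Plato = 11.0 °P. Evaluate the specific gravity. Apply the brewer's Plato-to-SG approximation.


SG = 259/(259 − P)
SG = 259/(259 − 11.0)

1.0444


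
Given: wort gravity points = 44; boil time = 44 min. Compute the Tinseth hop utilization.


U = 1.65·0.000125^(GP/1000) · (1 − e^(−0.04·t))/4.15
bigness = 1.65·0.000125^(44/1000) = 1.1111
boil_factor = (1 − e^(−0.04·44))/4.15 = 0.1995
U = 1.1111 · 0.1995

0.2217


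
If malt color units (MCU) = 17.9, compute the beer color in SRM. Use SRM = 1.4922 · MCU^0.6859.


SRM = 1.4922 · 17.9^0.6859

10.7934 SRM


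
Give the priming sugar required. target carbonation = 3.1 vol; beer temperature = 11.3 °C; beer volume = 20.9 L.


residual = 14.695·(0.01821 + 0.09011·e^(−0.04·T));  sugar = (target − residual)·4.0·V
residual = 14.695·(0.01821 + 0.09011·e^(−0.04·11.3)) = 1.1102
sugar = (3.1 − 1.1102)·4.0·20.9

166.3444 g


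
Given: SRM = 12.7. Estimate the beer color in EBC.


EBC = SRM · 1.97
EBC = 12.7 · 1.97

25.0190 EBC


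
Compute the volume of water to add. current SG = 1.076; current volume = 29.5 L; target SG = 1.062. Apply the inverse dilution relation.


V_water = V·((SG_curr − 1)/(SG_target − 1) − 1)
V_water = 29.5·((1.076 − 1)/(1.062 − 1) − 1)

6.6613 L


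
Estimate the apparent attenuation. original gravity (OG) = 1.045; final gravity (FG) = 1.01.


AA = (OG − FG)/(OG − 1) · 100
AA = (1.045 − 1.01)/(1.045 − 1) · 100

77.7778 %


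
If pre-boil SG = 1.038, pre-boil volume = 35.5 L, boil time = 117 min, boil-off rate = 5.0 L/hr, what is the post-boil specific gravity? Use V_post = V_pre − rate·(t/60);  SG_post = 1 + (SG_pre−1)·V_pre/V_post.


V_post = 35.5 − 5.0·(117/60) = 25.7500
SG_post = 1 + (1.038 − 1)·35.5/25.7500

1.0524


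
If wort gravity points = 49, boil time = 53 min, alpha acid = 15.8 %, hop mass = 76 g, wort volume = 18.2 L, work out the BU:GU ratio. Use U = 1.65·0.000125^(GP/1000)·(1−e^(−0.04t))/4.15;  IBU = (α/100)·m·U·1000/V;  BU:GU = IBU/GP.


U = 1.65·0.000125^(49/1000)·(1−e^(−0.04·53))/4.15 = 0.2252
IBU = (15.8/100)·76·0.2252·1000/18.2 = 148.6109
BU:GU = 148.6109/49

3.0329


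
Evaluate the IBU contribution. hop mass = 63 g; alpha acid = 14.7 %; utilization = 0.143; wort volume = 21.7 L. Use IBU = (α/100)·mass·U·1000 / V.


IBU = (14.7/100)·63·0.143·1000 / 21.7

61.0287 IBU


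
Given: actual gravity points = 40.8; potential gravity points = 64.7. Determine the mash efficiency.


efficiency = actual / potential × 100
efficiency = 40.8 / 64.7 × 100

63.0603 %


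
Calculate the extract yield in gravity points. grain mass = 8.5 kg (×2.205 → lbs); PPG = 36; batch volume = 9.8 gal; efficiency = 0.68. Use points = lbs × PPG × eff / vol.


lbs = 8.5 × 2.205 = 18.7425
points = 18.7425 × 36 × 0.68 / 9.8

46.8180 points


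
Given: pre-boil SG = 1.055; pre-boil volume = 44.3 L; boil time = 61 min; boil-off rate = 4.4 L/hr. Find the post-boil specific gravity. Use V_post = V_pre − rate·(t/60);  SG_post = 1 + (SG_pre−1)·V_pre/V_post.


V_post = 44.3 − 4.4·(61/60) = 39.8267
SG_post = 1 + (1.055 − 1)·44.3/39.8267

1.0612


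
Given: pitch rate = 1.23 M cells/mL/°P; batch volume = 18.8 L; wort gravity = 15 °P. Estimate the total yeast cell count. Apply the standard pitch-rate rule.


cells (billions) = rate · V_L · °P
cells = 1.23 · 18.8 · 15

346.8600 billion cells


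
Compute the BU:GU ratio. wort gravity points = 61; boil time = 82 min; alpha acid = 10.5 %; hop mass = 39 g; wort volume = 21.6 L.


U = 1.65·0.000125^(GP/1000)·(1−e^(−0.04t))/4.15;  IBU = (α/100)·m·U·1000/V;  BU:GU = IBU/GP
U = 1.65·0.000125^(61/1000)·(1−e^(−0.04·82))/4.15 = 0.2212
IBU = (10.5/100)·39·0.2212·1000/21.6 = 41.9267
BU:GU = 41.9267/61

0.6873


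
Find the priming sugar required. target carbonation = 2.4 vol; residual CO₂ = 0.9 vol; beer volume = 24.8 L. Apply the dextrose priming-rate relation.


sugar = (target − residual)·4.0·V
sugar = (2.4 − 0.9)·4.0·24.8

148.8000 g


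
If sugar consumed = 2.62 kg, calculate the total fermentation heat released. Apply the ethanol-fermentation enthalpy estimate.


Q = m_sugar · 590 kJ/kg
Q = 2.62 · 590

1545.8000 kJ


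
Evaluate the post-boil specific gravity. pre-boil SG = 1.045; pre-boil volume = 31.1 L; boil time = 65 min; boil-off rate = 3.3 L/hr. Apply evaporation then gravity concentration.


V_post = V_pre − rate·(t/60);  SG_post = 1 + (SG_pre−1)·V_pre/V_post
V_post = 31.1 − 3.3·(65/60) = 27.5250
SG_post = 1 + (1.045 − 1)·31.1/27.5250

1.0508


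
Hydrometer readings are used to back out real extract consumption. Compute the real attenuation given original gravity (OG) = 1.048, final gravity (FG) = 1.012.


AA = (OG−FG)/(OG−1)·100;  RA = AA·0.8192
AA = (1.048 − 1.012)/(1.048 − 1)·100 = 75.0000
RA = 75.0000·0.8192

61.4400 %


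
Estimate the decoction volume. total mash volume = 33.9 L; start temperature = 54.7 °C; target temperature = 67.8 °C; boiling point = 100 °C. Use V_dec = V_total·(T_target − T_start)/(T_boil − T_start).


V_dec = 33.9·(67.8 − 54.7)/(100 − 54.7)

9.8033 L


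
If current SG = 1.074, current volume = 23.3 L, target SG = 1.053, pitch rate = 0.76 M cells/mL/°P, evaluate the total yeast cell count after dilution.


V_w = V·((SG_c−1)/(SG_t−1)−1);  °P = 259 − 259/SG_t;  cells = rate·(V+V_w)·°P
V_w = 23.3·((1.074−1)/(1.053−1)−1) = 9.2321
V_final = 23.3 + 9.2321 = 32.5321
°P = 259 − 259/1.053 = 13.0361
cells = 0.76·32.5321·13.0361

322.3091 billion cells


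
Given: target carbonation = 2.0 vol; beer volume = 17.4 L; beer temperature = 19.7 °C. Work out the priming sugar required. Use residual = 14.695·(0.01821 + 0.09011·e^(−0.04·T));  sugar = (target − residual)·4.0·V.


residual = 14.695·(0.01821 + 0.09011·e^(−0.04·19.7)) = 0.8698
sugar = (2.0 − 0.8698)·4.0·17.4

78.6643 g


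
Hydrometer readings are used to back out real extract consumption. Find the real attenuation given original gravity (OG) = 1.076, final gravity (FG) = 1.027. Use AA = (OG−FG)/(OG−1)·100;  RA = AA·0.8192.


AA = (1.076 − 1.027)/(1.076 − 1)·100 = 64.4737
RA = 64.4737·0.8192

52.8168 %


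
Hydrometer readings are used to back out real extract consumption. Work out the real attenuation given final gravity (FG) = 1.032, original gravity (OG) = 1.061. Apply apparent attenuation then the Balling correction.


AA = (OG−FG)/(OG−1)·100;  RA = AA·0.8192
AA = (1.061 − 1.032)/(1.061 − 1)·100 = 47.5410
RA = 47.5410·0.8192

38.9456 %


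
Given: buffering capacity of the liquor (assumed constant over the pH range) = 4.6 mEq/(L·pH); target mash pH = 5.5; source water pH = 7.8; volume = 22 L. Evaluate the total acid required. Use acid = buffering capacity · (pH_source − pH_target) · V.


acid = 4.6 · (7.8 − 5.5) · 22

232.7600 mEq


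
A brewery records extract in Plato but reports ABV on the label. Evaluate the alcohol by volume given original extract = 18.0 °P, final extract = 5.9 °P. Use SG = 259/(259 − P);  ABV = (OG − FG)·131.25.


OG = 259/(259 − 18.0) = 1.0747
FG = 259/(259 − 5.9) = 1.0233
ABV = (1.0747 − 1.0233)·131.25

6.7433 % ABV


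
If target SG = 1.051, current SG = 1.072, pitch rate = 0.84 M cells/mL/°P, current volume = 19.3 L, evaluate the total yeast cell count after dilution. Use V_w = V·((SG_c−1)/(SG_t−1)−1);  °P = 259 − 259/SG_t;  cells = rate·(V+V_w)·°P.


V_w = 19.3·((1.072−1)/(1.051−1)−1) = 7.9471
V_final = 19.3 + 7.9471 = 27.2471
°P = 259 − 259/1.051 = 12.5680
cells = 0.84·27.2471·12.5680

287.6512 billion cells


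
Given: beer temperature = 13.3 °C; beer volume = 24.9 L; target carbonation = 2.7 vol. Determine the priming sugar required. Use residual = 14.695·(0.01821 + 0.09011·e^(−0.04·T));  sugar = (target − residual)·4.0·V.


residual = 14.695·(0.01821 + 0.09011·e^(−0.04·13.3)) = 1.0454
sugar = (2.7 − 1.0454)·4.0·24.9

164.7932 g


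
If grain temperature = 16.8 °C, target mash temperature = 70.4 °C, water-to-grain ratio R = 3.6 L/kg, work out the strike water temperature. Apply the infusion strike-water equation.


T_strike = (0.41/R)·(T_mash − T_grain) + T_mash
T_strike = (0.41/3.6)·(70.4 − 16.8) + 70.4

76.5044 °C


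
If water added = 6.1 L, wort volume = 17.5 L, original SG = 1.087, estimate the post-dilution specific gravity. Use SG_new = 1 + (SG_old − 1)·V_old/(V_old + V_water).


pts = (1.087 − 1)·1000·17.5/(17.5 + 6.1) = 64.5127
SG_new = 1 + 64.5127/1000

1.0645


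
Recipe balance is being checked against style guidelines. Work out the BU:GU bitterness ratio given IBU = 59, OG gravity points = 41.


BU:GU = IBU / OG_points
BU:GU = 59 / 41

1.4390


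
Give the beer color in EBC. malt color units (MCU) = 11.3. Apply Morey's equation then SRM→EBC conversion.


SRM = 1.4922·MCU^0.6859;  EBC = SRM·1.97
SRM = 1.4922·11.3^0.6859 = 7.8729
EBC = 7.8729·1.97

15.5096 EBC


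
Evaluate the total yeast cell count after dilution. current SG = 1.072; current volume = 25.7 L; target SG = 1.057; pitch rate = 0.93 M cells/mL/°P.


V_w = V·((SG_c−1)/(SG_t−1)−1);  °P = 259 − 259/SG_t;  cells = rate·(V+V_w)·°P
V_w = 25.7·((1.072−1)/(1.057−1)−1) = 6.7632
V_final = 25.7 + 6.7632 = 32.4632
°P = 259 − 259/1.057 = 13.9669
cells = 0.93·32.4632·13.9669

421.6706 billion cells


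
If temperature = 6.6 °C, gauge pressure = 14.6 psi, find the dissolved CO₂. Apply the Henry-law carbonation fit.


vols = (P + 14.695)·(0.01821 + 0.09011·e^(−0.04·T))
vols = (14.6 + 14.695)·(0.01821 + 0.09011·e^(−0.04·6.6))

2.5607 volumes


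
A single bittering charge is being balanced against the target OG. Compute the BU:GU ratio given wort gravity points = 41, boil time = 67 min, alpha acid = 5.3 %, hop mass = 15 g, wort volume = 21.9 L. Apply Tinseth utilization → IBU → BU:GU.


U = 1.65·0.000125^(GP/1000)·(1−e^(−0.04t))/4.15;  IBU = (α/100)·m·U·1000/V;  BU:GU = IBU/GP
U = 1.65·0.000125^(41/1000)·(1−e^(−0.04·67))/4.15 = 0.2562
IBU = (5.3/100)·15·0.2562·1000/21.9 = 9.3001
BU:GU = 9.3001/41

0.2268


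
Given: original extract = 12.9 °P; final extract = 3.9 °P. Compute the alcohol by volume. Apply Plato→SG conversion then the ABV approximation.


SG = 259/(259 − P);  ABV = (OG − FG)·131.25
OG = 259/(259 − 12.9) = 1.0524
FG = 259/(259 − 3.9) = 1.0153
ABV = (1.0524 − 1.0153)·131.25

4.8733 % ABV


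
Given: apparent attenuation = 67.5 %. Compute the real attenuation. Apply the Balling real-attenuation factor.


RA = AA · 0.8192
RA = 67.5 · 0.8192

55.2960 %


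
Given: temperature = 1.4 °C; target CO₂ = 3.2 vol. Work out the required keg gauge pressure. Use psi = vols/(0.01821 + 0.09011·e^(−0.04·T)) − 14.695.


psi = 3.2/(0.01821 + 0.09011·e^(−0.04·1.4)) − 14.695

16.2490 psi


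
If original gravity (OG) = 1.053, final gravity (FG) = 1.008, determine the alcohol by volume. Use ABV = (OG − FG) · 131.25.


ABV = (1.053 − 1.008) · 131.25

5.9062 % ABV


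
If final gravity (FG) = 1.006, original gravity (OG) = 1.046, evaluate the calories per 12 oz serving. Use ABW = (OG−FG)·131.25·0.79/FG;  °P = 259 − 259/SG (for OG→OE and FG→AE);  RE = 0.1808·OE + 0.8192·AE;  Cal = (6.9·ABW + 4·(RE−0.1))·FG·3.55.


ABW = (1.046 − 1.006)·131.25·0.79/1.006 = 4.1228
OE = 259 − 259/1.046 = 11.3901 °P
AE = 259 − 259/1.006 = 1.5447 °P
RE = 0.1808·11.3901 + 0.8192·1.5447 = 3.3248 °P
Cal = (6.9·4.1228 + 4·(3.3248−0.1))·1.006·3.55

147.6594 kcal


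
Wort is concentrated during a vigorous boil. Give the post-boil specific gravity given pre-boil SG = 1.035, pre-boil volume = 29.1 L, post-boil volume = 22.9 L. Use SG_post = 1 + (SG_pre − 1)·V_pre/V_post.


pts_pre = (1.035 − 1)·1000 = 35.0000
pts_post = 35.0000·29.1/22.9 = 44.4760
SG_post = 1 + 44.4760/1000

1.0445


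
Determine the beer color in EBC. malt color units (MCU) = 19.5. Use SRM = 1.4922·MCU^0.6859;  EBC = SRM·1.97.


SRM = 1.4922·19.5^0.6859 = 11.4462
EBC = 11.4462·1.97

22.5490 EBC


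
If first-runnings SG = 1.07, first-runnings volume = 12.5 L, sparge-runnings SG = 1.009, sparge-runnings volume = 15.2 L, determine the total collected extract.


total = Σ (SG_i − 1)·1000·V_i
first = (1.07 − 1)·1000·12.5 = 875.0000
sparge = (1.009 − 1)·1000·15.2 = 136.8000
total = 875.0000 + 136.8000

1011.8000 gravity·L


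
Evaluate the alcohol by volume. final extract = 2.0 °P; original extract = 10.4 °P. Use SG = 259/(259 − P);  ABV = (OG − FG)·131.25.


OG = 259/(259 − 10.4) = 1.0418
FG = 259/(259 − 2.0) = 1.0078
ABV = (1.0418 − 1.0078)·131.25

4.4693 % ABV


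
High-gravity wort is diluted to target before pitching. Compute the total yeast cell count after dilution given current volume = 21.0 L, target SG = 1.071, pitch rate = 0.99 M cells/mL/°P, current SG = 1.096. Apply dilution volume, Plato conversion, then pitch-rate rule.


V_w = V·((SG_c−1)/(SG_t−1)−1);  °P = 259 − 259/SG_t;  cells = rate·(V+V_w)·°P
V_w = 21.0·((1.096−1)/(1.071−1)−1) = 7.3944
V_final = 21.0 + 7.3944 = 28.3944
°P = 259 − 259/1.071 = 17.1699
cells = 0.99·28.3944·17.1699

482.6541 billion cells


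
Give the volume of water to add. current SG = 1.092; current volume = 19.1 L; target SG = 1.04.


V_water = V·((SG_curr − 1)/(SG_target − 1) − 1)
V_water = 19.1·((1.092 − 1)/(1.04 − 1) − 1)

24.8300 L


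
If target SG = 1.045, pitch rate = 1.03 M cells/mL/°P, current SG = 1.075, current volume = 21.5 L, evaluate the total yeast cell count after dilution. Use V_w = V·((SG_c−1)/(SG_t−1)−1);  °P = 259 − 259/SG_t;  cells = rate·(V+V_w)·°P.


V_w = 21.5·((1.075−1)/(1.045−1)−1) = 14.3333
V_final = 21.5 + 14.3333 = 35.8333
°P = 259 − 259/1.045 = 11.1531
cells = 1.03·35.8333·11.1531

411.6427 billion cells


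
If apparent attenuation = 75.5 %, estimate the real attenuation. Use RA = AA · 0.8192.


RA = 75.5 · 0.8192

61.8496 %


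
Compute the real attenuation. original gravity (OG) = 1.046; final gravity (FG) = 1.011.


AA = (OG−FG)/(OG−1)·100;  RA = AA·0.8192
AA = (1.046 − 1.011)/(1.046 − 1)·100 = 76.0870
RA = 76.0870·0.8192

62.3304 %


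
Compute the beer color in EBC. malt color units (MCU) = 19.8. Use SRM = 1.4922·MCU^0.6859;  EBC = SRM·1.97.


SRM = 1.4922·19.8^0.6859 = 11.5667
EBC = 11.5667·1.97

22.7864 EBC


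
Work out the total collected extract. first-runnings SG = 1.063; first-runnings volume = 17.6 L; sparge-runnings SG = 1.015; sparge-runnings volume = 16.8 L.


total = Σ (SG_i − 1)·1000·V_i
first = (1.063 − 1)·1000·17.6 = 1108.8000
sparge = (1.015 − 1)·1000·16.8 = 252.0000
total = 1108.8000 + 252.0000

1360.8000 gravity·L


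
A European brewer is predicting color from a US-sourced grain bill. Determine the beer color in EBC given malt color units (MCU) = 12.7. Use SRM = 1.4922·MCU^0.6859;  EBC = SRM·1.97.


SRM = 1.4922·12.7^0.6859 = 8.5295
EBC = 8.5295·1.97

16.8032 EBC


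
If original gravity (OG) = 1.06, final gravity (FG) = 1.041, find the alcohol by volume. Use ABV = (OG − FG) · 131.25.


ABV = (1.06 − 1.041) · 131.25

2.4938 % ABV


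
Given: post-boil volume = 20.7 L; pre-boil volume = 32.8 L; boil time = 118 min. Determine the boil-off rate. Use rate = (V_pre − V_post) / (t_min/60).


rate = (32.8 − 20.7) / (118/60)

6.1525 L/hr


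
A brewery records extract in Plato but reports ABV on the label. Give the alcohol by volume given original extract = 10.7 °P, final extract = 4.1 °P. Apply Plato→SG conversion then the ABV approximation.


SG = 259/(259 − P);  ABV = (OG − FG)·131.25
OG = 259/(259 − 10.7) = 1.0431
FG = 259/(259 − 4.1) = 1.0161
ABV = (1.0431 − 1.0161)·131.25

3.5448 % ABV


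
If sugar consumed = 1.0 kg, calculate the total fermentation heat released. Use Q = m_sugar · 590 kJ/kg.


Q = 1.0 · 590

590.0000 kJ


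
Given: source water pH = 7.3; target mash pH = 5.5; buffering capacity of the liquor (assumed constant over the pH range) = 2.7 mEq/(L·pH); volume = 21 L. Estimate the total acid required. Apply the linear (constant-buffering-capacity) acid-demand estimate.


acid = buffering capacity · (pH_source − pH_target) · V
acid = 2.7 · (7.3 − 5.5) · 21

102.0600 mEq


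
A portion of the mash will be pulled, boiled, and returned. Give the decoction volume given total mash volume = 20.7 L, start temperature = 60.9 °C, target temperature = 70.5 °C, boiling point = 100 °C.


V_dec = V_total·(T_target − T_start)/(T_boil − T_start)
V_dec = 20.7·(70.5 − 60.9)/(100 − 60.9)

5.0824 L


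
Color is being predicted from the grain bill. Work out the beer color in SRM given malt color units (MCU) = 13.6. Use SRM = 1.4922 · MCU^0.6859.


SRM = 1.4922 · 13.6^0.6859

8.9397 SRM


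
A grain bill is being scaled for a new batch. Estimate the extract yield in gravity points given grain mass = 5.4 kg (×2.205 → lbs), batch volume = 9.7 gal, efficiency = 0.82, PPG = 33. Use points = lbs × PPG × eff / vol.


lbs = 5.4 × 2.205 = 11.9070
points = 11.9070 × 33 × 0.82 / 9.7

33.2168 points


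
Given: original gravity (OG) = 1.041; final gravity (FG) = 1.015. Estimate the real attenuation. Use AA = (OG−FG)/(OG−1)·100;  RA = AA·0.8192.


AA = (1.041 − 1.015)/(1.041 − 1)·100 = 63.4146
RA = 63.4146·0.8192

51.9493 %


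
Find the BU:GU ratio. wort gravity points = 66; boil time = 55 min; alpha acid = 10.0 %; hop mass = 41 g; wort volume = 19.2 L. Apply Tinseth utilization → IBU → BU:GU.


U = 1.65·0.000125^(GP/1000)·(1−e^(−0.04t))/4.15;  IBU = (α/100)·m·U·1000/V;  BU:GU = IBU/GP
U = 1.65·0.000125^(66/1000)·(1−e^(−0.04·55))/4.15 = 0.1954
IBU = (10.0/100)·41·0.1954·1000/19.2 = 41.7169
BU:GU = 41.7169/66

0.6321


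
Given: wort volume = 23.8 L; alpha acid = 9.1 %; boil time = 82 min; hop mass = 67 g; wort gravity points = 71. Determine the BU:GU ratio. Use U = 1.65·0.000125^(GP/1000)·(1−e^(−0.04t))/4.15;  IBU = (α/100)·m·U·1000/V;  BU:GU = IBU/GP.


U = 1.65·0.000125^(71/1000)·(1−e^(−0.04·82))/4.15 = 0.2021
IBU = (9.1/100)·67·0.2021·1000/23.8 = 51.7844
BU:GU = 51.7844/71

0.7294


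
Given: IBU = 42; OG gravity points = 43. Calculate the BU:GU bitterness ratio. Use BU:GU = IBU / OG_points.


BU:GU = 42 / 43

0.9767


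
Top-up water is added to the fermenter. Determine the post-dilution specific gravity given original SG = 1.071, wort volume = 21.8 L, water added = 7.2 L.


SG_new = 1 + (SG_old − 1)·V_old/(V_old + V_water)
pts = (1.071 − 1)·1000·21.8/(21.8 + 7.2) = 53.3724
SG_new = 1 + 53.3724/1000

1.0534


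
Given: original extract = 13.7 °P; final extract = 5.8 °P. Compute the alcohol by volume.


SG = 259/(259 − P);  ABV = (OG − FG)·131.25
OG = 259/(259 − 13.7) = 1.0558
FG = 259/(259 − 5.8) = 1.0229
ABV = (1.0558 − 1.0229)·131.25

4.3238 % ABV


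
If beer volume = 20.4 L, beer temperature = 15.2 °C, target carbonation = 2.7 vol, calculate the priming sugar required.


residual = 14.695·(0.01821 + 0.09011·e^(−0.04·T));  sugar = (target − residual)·4.0·V
residual = 14.695·(0.01821 + 0.09011·e^(−0.04·15.2)) = 0.9885
sugar = (2.7 − 0.9885)·4.0·20.4

139.6565 g


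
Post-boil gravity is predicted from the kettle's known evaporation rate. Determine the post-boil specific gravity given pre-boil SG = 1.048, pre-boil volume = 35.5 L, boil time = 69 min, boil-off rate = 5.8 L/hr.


V_post = V_pre − rate·(t/60);  SG_post = 1 + (SG_pre−1)·V_pre/V_post
V_post = 35.5 − 5.8·(69/60) = 28.8300
SG_post = 1 + (1.048 − 1)·35.5/28.8300

1.0591


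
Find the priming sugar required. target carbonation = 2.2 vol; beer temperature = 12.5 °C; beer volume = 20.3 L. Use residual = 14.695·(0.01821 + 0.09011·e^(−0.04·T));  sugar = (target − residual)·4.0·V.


residual = 14.695·(0.01821 + 0.09011·e^(−0.04·12.5)) = 1.0707
sugar = (2.2 − 1.0707)·4.0·20.3

91.6956 g


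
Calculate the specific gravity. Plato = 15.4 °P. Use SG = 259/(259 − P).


SG = 259/(259 − 15.4)

1.0632


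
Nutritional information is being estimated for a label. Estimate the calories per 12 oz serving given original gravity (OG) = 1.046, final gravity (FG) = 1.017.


ABW = (OG−FG)·131.25·0.79/FG;  °P = 259 − 259/SG (for OG→OE and FG→AE);  RE = 0.1808·OE + 0.8192·AE;  Cal = (6.9·ABW + 4·(RE−0.1))·FG·3.55
ABW = (1.046 − 1.017)·131.25·0.79/1.017 = 2.9567
OE = 259 − 259/1.046 = 11.3901 °P
AE = 259 − 259/1.017 = 4.3294 °P
RE = 0.1808·11.3901 + 0.8192·4.3294 = 5.6060 °P
Cal = (6.9·2.9567 + 4·(5.6060−0.1))·1.017·3.55

153.1688 kcal


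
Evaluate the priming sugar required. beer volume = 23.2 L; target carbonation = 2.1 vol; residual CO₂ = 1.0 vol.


sugar = (target − residual)·4.0·V
sugar = (2.1 − 1.0)·4.0·23.2

102.0800 g


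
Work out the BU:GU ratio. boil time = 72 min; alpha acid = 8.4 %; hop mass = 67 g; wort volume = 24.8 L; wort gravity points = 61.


U = 1.65·0.000125^(GP/1000)·(1−e^(−0.04t))/4.15;  IBU = (α/100)·m·U·1000/V;  BU:GU = IBU/GP
U = 1.65·0.000125^(61/1000)·(1−e^(−0.04·72))/4.15 = 0.2169
IBU = (8.4/100)·67·0.2169·1000/24.8 = 49.2221
BU:GU = 49.2221/61

0.8069


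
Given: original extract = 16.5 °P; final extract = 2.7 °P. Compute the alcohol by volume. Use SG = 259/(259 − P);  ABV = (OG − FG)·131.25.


OG = 259/(259 − 16.5) = 1.0680
FG = 259/(259 − 2.7) = 1.0105
ABV = (1.0680 − 1.0105)·131.25

7.5478 % ABV


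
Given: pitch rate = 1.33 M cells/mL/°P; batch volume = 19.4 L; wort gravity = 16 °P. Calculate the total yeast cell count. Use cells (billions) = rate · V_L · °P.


cells = 1.33 · 19.4 · 16

412.8320 billion cells


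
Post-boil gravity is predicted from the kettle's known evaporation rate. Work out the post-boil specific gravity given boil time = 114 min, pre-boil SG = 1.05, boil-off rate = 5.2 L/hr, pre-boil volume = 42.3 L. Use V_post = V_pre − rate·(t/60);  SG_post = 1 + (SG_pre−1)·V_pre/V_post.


V_post = 42.3 − 5.2·(114/60) = 32.4200
SG_post = 1 + (1.05 − 1)·42.3/32.4200

1.0652


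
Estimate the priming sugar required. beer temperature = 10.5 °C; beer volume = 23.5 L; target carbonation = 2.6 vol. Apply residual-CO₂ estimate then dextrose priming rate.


residual = 14.695·(0.01821 + 0.09011·e^(−0.04·T));  sugar = (target − residual)·4.0·V
residual = 14.695·(0.01821 + 0.09011·e^(−0.04·10.5)) = 1.1376
sugar = (2.6 − 1.1376)·4.0·23.5

137.4623 g


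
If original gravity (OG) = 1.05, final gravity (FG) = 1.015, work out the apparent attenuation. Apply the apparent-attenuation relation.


AA = (OG − FG)/(OG − 1) · 100
AA = (1.05 − 1.015)/(1.05 − 1) · 100

70.0000 %


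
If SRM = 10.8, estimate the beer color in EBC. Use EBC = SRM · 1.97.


EBC = 10.8 · 1.97

21.2760 EBC


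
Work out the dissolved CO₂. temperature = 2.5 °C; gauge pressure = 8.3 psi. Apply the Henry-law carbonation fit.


vols = (P + 14.695)·(0.01821 + 0.09011·e^(−0.04·T))
vols = (8.3 + 14.695)·(0.01821 + 0.09011·e^(−0.04·2.5))

2.2936 volumes


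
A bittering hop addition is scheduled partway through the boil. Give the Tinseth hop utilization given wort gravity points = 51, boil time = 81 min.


U = 1.65·0.000125^(GP/1000) · (1 − e^(−0.04·t))/4.15
bigness = 1.65·0.000125^(51/1000) = 1.0433
boil_factor = (1 − e^(−0.04·81))/4.15 = 0.2315
U = 1.0433 · 0.2315

0.2416


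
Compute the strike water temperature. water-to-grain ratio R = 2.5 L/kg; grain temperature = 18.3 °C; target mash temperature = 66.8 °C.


T_strike = (0.41/R)·(T_mash − T_grain) + T_mash
T_strike = (0.41/2.5)·(66.8 − 18.3) + 66.8

74.7540 °C


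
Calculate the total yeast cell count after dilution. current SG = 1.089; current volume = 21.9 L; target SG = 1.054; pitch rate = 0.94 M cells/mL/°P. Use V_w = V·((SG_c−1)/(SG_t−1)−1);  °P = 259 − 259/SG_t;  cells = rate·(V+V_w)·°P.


V_w = 21.9·((1.089−1)/(1.054−1)−1) = 14.1944
V_final = 21.9 + 14.1944 = 36.0944
°P = 259 − 259/1.054 = 13.2694
cells = 0.94·36.0944·13.2694

450.2162 billion cells


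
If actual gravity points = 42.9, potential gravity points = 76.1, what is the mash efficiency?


efficiency = actual / potential × 100
efficiency = 42.9 / 76.1 × 100

56.3732 %


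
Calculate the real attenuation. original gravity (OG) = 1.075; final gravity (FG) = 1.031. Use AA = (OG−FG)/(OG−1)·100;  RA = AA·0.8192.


AA = (1.075 − 1.031)/(1.075 − 1)·100 = 58.6667
RA = 58.6667·0.8192

48.0597 %


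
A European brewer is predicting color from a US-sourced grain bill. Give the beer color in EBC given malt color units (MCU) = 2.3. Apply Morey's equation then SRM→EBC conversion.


SRM = 1.4922·MCU^0.6859;  EBC = SRM·1.97
SRM = 1.4922·2.3^0.6859 = 2.6420
EBC = 2.6420·1.97

5.2048 EBC


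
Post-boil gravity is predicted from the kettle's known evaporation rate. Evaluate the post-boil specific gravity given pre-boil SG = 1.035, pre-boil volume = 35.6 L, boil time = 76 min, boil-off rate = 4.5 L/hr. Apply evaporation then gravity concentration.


V_post = V_pre − rate·(t/60);  SG_post = 1 + (SG_pre−1)·V_pre/V_post
V_post = 35.6 − 4.5·(76/60) = 29.9000
SG_post = 1 + (1.035 − 1)·35.6/29.9000

1.0417


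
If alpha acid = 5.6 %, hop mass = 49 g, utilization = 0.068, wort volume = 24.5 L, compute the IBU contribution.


IBU = (α/100)·mass·U·1000 / V
IBU = (5.6/100)·49·0.068·1000 / 24.5

7.6160 IBU


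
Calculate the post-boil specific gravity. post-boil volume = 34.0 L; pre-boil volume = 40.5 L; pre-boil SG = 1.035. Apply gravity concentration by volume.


SG_post = 1 + (SG_pre − 1)·V_pre/V_post
pts_pre = (1.035 − 1)·1000 = 35.0000
pts_post = 35.0000·40.5/34.0 = 41.6912
SG_post = 1 + 41.6912/1000

1.0417


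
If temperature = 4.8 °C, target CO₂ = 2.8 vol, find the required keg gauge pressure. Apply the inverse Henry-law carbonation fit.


psi = vols/(0.01821 + 0.09011·e^(−0.04·T)) − 14.695
psi = 2.8/(0.01821 + 0.09011·e^(−0.04·4.8)) − 14.695

15.5496 psi


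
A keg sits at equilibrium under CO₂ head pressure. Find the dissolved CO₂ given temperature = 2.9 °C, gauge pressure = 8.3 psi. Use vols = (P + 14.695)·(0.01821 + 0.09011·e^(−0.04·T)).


vols = (8.3 + 14.695)·(0.01821 + 0.09011·e^(−0.04·2.9))

2.2639 volumes


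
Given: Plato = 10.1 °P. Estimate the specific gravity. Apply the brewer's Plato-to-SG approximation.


SG = 259/(259 − P)
SG = 259/(259 − 10.1)

1.0406


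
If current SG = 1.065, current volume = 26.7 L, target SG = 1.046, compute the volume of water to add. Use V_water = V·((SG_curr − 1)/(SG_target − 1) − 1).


V_water = 26.7·((1.065 − 1)/(1.046 − 1) − 1)

11.0283 L


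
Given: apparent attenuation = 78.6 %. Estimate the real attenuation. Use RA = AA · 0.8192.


RA = 78.6 · 0.8192

64.3891 %


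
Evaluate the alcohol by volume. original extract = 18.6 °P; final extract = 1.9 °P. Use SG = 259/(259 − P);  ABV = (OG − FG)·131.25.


OG = 259/(259 − 18.6) = 1.0774
FG = 259/(259 − 1.9) = 1.0074
ABV = (1.0774 − 1.0074)·131.25

9.1850 % ABV


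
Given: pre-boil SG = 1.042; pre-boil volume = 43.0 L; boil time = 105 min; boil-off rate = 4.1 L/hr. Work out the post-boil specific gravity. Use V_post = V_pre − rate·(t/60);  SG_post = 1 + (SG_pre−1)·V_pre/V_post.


V_post = 43.0 − 4.1·(105/60) = 35.8250
SG_post = 1 + (1.042 − 1)·43.0/35.8250

1.0504


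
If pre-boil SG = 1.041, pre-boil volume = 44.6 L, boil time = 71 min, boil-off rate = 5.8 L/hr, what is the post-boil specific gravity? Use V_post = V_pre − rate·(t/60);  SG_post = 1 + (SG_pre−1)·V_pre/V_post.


V_post = 44.6 − 5.8·(71/60) = 37.7367
SG_post = 1 + (1.041 − 1)·44.6/37.7367

1.0485


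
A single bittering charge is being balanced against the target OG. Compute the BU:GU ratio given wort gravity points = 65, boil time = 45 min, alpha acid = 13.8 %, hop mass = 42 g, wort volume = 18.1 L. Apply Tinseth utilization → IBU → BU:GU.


U = 1.65·0.000125^(GP/1000)·(1−e^(−0.04t))/4.15;  IBU = (α/100)·m·U·1000/V;  BU:GU = IBU/GP
U = 1.65·0.000125^(65/1000)·(1−e^(−0.04·45))/4.15 = 0.1850
IBU = (13.8/100)·42·0.1850·1000/18.1 = 59.2537
BU:GU = 59.2537/65

0.9116


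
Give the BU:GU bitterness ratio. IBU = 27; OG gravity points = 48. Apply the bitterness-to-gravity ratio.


BU:GU = IBU / OG_points
BU:GU = 27 / 48

0.5625


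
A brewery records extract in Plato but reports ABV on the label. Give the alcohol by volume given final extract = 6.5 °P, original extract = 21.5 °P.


SG = 259/(259 − P);  ABV = (OG − FG)·131.25
OG = 259/(259 − 21.5) = 1.0905
FG = 259/(259 − 6.5) = 1.0257
ABV = (1.0905 − 1.0257)·131.25

8.5029 % ABV


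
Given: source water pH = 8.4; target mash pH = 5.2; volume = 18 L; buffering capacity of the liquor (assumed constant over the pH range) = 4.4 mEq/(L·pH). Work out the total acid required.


acid = buffering capacity · (pH_source − pH_target) · V
acid = 4.4 · (8.4 − 5.2) · 18

253.4400 mEq


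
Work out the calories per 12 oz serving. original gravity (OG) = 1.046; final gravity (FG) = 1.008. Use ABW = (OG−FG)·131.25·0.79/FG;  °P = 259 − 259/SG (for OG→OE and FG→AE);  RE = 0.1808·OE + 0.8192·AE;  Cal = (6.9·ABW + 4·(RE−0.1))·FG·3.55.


ABW = (1.046 − 1.008)·131.25·0.79/1.008 = 3.9089
OE = 259 − 259/1.046 = 11.3901 °P
AE = 259 − 259/1.008 = 2.0556 °P
RE = 0.1808·11.3901 + 0.8192·2.0556 = 3.7432 °P
Cal = (6.9·3.9089 + 4·(3.7432−0.1))·1.008·3.55

148.6611 kcal


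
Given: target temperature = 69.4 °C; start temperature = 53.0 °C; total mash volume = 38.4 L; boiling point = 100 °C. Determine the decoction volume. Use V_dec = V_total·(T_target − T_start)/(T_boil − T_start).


V_dec = 38.4·(69.4 − 53.0)/(100 − 53.0)

13.3991 L


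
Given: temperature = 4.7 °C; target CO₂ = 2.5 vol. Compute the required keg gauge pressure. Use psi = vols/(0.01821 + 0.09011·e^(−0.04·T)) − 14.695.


psi = 2.5/(0.01821 + 0.09011·e^(−0.04·4.7)) − 14.695

12.2225 psi


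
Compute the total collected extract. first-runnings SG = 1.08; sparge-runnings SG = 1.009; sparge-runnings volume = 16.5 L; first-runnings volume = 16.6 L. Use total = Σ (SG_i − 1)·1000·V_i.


first = (1.08 − 1)·1000·16.6 = 1328.0000
sparge = (1.009 − 1)·1000·16.5 = 148.5000
total = 1328.0000 + 148.5000

1476.5000 gravity·L


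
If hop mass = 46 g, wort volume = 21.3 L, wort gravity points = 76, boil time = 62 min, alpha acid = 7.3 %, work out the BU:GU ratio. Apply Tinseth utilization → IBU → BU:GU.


U = 1.65·0.000125^(GP/1000)·(1−e^(−0.04t))/4.15;  IBU = (α/100)·m·U·1000/V;  BU:GU = IBU/GP
U = 1.65·0.000125^(76/1000)·(1−e^(−0.04·62))/4.15 = 0.1840
IBU = (7.3/100)·46·0.1840·1000/21.3 = 29.0081
BU:GU = 29.0081/76

0.3817


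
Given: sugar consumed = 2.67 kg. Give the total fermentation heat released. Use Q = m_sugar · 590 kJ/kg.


Q = 2.67 · 590

1575.3000 kJ


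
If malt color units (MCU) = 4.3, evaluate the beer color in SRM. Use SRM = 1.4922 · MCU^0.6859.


SRM = 1.4922 · 4.3^0.6859

4.0581 SRM


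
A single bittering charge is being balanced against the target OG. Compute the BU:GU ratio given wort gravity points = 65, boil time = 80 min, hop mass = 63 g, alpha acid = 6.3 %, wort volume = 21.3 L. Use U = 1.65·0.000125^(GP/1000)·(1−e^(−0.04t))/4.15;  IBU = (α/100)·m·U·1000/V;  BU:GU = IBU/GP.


U = 1.65·0.000125^(65/1000)·(1−e^(−0.04·80))/4.15 = 0.2126
IBU = (6.3/100)·63·0.2126·1000/21.3 = 39.6244
BU:GU = 39.6244/65

0.6096


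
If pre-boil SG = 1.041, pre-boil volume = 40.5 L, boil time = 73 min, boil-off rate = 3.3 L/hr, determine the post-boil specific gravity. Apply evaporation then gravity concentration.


V_post = V_pre − rate·(t/60);  SG_post = 1 + (SG_pre−1)·V_pre/V_post
V_post = 40.5 − 3.3·(73/60) = 36.4850
SG_post = 1 + (1.041 − 1)·40.5/36.4850

1.0455


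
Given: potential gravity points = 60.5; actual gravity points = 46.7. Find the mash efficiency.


efficiency = actual / potential × 100
efficiency = 46.7 / 60.5 × 100

77.1901 %


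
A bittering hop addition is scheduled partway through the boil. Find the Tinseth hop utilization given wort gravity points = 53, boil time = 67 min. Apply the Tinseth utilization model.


U = 1.65·0.000125^(GP/1000) · (1 − e^(−0.04·t))/4.15
bigness = 1.65·0.000125^(53/1000) = 1.0248
boil_factor = (1 − e^(−0.04·67))/4.15 = 0.2244
U = 1.0248 · 0.2244

0.2300


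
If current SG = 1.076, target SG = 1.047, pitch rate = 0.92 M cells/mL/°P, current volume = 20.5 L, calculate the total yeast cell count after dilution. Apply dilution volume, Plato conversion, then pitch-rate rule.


V_w = V·((SG_c−1)/(SG_t−1)−1);  °P = 259 − 259/SG_t;  cells = rate·(V+V_w)·°P
V_w = 20.5·((1.076−1)/(1.047−1)−1) = 12.6489
V_final = 20.5 + 12.6489 = 33.1489
°P = 259 − 259/1.047 = 11.6266
cells = 0.92·33.1489·11.6266

354.5752 billion cells


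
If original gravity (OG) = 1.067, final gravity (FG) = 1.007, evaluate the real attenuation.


AA = (OG−FG)/(OG−1)·100;  RA = AA·0.8192
AA = (1.067 − 1.007)/(1.067 − 1)·100 = 89.5522
RA = 89.5522·0.8192

73.3612 %


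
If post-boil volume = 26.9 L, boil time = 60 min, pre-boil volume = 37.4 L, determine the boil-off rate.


rate = (V_pre − V_post) / (t_min/60)
rate = (37.4 − 26.9) / (60/60)

10.5000 L/hr


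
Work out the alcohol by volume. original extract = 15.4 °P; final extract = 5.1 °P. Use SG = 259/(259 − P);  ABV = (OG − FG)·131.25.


OG = 259/(259 − 15.4) = 1.0632
FG = 259/(259 − 5.1) = 1.0201
ABV = (1.0632 − 1.0201)·131.25

5.6610 % ABV


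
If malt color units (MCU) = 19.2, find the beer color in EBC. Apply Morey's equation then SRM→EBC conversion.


SRM = 1.4922·MCU^0.6859;  EBC = SRM·1.97
SRM = 1.4922·19.2^0.6859 = 11.3251
EBC = 11.3251·1.97

22.3105 EBC


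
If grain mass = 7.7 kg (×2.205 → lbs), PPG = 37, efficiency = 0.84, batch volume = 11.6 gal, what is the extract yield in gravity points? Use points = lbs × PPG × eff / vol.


lbs = 7.7 × 2.205 = 16.9785
points = 16.9785 × 37 × 0.84 / 11.6

45.4907 points


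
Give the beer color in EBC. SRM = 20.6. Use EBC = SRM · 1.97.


EBC = 20.6 · 1.97

40.5820 EBC


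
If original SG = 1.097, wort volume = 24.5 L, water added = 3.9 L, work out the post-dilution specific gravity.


SG_new = 1 + (SG_old − 1)·V_old/(V_old + V_water)
pts = (1.097 − 1)·1000·24.5/(24.5 + 3.9) = 83.6796
SG_new = 1 + 83.6796/1000

1.0837


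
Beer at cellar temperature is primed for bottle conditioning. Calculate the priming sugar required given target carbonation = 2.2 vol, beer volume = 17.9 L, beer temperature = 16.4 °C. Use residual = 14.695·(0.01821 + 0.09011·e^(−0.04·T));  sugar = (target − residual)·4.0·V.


residual = 14.695·(0.01821 + 0.09011·e^(−0.04·16.4)) = 0.9547
sugar = (2.2 − 0.9547)·4.0·17.9

89.1609 g


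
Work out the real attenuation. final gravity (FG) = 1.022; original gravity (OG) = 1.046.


AA = (OG−FG)/(OG−1)·100;  RA = AA·0.8192
AA = (1.046 − 1.022)/(1.046 − 1)·100 = 52.1739
RA = 52.1739·0.8192

42.7409 %


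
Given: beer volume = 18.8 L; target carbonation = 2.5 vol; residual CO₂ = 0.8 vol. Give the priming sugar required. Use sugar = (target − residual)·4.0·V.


sugar = (2.5 − 0.8)·4.0·18.8

127.8400 g


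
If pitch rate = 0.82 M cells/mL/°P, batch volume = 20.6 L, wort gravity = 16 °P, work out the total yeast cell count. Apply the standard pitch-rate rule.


cells (billions) = rate · V_L · °P
cells = 0.82 · 20.6 · 16

270.2720 billion cells


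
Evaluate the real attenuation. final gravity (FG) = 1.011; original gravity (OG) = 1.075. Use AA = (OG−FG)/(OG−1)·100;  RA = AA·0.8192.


AA = (1.075 − 1.011)/(1.075 − 1)·100 = 85.3333
RA = 85.3333·0.8192

69.9051 %


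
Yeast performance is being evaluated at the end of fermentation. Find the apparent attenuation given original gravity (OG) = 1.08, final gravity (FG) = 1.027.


AA = (OG − FG)/(OG − 1) · 100
AA = (1.08 − 1.027)/(1.08 − 1) · 100

66.2500 %


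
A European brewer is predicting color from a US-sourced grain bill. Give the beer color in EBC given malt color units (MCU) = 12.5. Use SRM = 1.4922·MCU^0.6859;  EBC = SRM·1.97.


SRM = 1.4922·12.5^0.6859 = 8.4372
EBC = 8.4372·1.97

16.6213 EBC


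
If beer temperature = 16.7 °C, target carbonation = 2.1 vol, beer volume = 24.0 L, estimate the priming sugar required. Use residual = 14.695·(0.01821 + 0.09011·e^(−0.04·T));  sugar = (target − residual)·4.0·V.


residual = 14.695·(0.01821 + 0.09011·e^(−0.04·16.7)) = 0.9465
sugar = (2.1 − 0.9465)·4.0·24.0

110.7322 g


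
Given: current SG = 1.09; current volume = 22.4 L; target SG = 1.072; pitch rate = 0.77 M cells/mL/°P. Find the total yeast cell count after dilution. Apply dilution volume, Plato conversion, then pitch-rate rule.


V_w = V·((SG_c−1)/(SG_t−1)−1);  °P = 259 − 259/SG_t;  cells = rate·(V+V_w)·°P
V_w = 22.4·((1.09−1)/(1.072−1)−1) = 5.6000
V_final = 22.4 + 5.6000 = 28.0000
°P = 259 − 259/1.072 = 17.3955
cells = 0.77·28.0000·17.3955

375.0475 billion cells


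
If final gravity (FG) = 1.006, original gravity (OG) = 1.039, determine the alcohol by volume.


ABV = (OG − FG) · 131.25
ABV = (1.039 − 1.006) · 131.25

4.3312 % ABV


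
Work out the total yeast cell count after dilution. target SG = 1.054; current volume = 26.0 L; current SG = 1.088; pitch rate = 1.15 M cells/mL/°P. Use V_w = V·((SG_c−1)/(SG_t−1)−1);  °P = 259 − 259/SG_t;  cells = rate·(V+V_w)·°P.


V_w = 26.0·((1.088−1)/(1.054−1)−1) = 16.3704
V_final = 26.0 + 16.3704 = 42.3704
°P = 259 − 259/1.054 = 13.2694
cells = 1.15·42.3704·13.2694

646.5662 billion cells


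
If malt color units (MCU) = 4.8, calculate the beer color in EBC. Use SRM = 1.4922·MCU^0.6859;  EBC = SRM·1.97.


SRM = 1.4922·4.8^0.6859 = 4.3761
EBC = 4.3761·1.97

8.6210 EBC


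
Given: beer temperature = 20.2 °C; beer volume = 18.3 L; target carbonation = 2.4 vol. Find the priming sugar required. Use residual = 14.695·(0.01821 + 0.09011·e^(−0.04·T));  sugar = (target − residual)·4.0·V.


residual = 14.695·(0.01821 + 0.09011·e^(−0.04·20.2)) = 0.8578
sugar = (2.4 − 0.8578)·4.0·18.3

112.8860 g


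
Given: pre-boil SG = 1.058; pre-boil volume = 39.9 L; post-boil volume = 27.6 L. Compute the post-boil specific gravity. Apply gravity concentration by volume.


SG_post = 1 + (SG_pre − 1)·V_pre/V_post
pts_pre = (1.058 − 1)·1000 = 58.0000
pts_post = 58.0000·39.9/27.6 = 83.8478
SG_post = 1 + 83.8478/1000

1.0838


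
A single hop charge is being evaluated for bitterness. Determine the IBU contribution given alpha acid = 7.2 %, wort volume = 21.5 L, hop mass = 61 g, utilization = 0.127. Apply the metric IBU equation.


IBU = (α/100)·mass·U·1000 / V
IBU = (7.2/100)·61·0.127·1000 / 21.5

25.9434 IBU
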